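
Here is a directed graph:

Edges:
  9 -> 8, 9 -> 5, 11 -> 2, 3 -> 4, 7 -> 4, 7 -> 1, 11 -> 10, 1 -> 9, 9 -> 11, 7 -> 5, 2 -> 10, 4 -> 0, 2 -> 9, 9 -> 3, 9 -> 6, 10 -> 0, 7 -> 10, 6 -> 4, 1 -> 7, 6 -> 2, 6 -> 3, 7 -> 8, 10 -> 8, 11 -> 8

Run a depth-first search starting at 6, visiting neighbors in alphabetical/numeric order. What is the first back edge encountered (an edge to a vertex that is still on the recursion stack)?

9->6

DFS from 6 (visiting neighbors in alphabetical/numeric order); mark gray on enter, black on exit:
6 gray
  2 gray
    9 gray
      3 gray
        4 gray
          0 gray
          0 black
        4 black
      3 black
      5 gray
      5 black
      9→6: 6 is gray → back edge
First back edge: 9 → 6.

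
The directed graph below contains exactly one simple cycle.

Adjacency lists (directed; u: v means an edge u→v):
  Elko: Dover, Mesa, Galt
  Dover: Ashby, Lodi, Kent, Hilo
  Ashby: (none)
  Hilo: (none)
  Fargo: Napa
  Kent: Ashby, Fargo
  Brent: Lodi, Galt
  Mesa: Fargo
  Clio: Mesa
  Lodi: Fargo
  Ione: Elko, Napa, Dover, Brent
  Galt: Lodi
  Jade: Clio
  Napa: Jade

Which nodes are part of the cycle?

Clio, Jade, Mesa, Napa, Fargo

DFS with gray/black marking from Napa:
Napa gray
  Jade gray
    Clio gray
      Mesa gray
        Fargo gray
          Fargo→Napa: Napa is gray → back edge
Back edge closes the cycle Napa → Jade → Clio → Mesa → Fargo → Napa; its vertices are {Clio, Jade, Mesa, Napa, Fargo}.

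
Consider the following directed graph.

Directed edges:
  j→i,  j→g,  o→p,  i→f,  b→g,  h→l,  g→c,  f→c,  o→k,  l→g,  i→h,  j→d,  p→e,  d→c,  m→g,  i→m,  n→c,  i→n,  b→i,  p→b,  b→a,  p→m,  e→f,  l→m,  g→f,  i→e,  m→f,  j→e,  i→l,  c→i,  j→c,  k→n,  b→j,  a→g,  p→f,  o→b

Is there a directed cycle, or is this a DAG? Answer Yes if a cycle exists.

DFS with white/gray/black marking, starting from p:
p gray
  f gray
    c gray
      i gray
        l gray
          g gray
            g→c: c is gray → back edge
Back edge found, so a cycle exists: c → i → l → g → c.

Yes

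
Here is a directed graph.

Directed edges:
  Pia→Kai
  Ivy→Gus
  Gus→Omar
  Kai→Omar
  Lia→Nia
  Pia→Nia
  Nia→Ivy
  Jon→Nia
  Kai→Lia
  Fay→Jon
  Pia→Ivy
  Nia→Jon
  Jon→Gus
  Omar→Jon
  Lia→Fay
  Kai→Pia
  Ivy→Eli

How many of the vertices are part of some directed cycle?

A vertex is on a directed cycle iff it belongs to a strongly connected component of size ≥ 2 (or has a self-loop).
The vertices on cycles are {Gus, Ivy, Jon, Kai, Nia, Pia, Omar} — 7 in total.

7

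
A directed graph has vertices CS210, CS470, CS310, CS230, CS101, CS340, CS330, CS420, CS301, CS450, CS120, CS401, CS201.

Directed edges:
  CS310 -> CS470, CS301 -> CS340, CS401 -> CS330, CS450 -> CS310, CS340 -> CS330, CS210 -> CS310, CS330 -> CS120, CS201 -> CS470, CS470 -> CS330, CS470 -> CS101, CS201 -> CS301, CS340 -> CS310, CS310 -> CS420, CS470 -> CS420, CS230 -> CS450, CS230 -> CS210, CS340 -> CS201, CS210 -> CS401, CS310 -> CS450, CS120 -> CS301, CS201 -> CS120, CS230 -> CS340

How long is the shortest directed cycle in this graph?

2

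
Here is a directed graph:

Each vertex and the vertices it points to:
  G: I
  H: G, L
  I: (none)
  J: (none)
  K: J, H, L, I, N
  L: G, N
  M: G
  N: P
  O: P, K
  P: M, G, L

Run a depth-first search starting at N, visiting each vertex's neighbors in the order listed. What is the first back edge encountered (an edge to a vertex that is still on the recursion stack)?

L->N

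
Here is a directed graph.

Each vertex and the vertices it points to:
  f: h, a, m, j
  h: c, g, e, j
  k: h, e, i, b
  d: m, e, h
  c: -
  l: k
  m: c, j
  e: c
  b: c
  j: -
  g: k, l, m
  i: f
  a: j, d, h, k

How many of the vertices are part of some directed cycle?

8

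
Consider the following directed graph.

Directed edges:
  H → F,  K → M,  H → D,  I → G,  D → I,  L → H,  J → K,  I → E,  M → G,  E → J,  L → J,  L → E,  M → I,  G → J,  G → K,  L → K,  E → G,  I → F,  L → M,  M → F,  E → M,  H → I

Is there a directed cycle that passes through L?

L lies on a cycle iff there is a path from L back to itself.
Exploring from L, it never reaches itself; equivalently, its strongly connected component is a singleton.

No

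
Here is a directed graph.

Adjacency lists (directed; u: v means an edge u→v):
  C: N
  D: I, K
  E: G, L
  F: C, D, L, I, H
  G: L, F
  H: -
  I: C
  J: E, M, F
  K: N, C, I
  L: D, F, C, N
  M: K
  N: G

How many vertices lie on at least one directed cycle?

8

A vertex is on a directed cycle iff it belongs to a strongly connected component of size ≥ 2 (or has a self-loop).
The vertices on cycles are {C, D, F, G, I, K, L, N} — 8 in total.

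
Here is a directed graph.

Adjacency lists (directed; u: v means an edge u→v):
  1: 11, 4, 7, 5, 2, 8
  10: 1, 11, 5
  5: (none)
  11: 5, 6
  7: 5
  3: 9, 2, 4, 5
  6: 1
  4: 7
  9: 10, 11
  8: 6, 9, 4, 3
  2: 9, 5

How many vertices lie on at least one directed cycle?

A vertex is on a directed cycle iff it belongs to a strongly connected component of size ≥ 2 (or has a self-loop).
The vertices on cycles are {1, 2, 3, 6, 8, 9, 10, 11} — 8 in total.

8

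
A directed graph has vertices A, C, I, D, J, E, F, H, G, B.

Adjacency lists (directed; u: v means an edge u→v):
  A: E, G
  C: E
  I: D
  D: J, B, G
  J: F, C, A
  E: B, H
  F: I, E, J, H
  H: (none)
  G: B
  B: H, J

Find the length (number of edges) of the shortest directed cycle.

For each vertex v, BFS finds the shortest path from v back to v.
The shortest such closed walk is F → J → F, length 2.

2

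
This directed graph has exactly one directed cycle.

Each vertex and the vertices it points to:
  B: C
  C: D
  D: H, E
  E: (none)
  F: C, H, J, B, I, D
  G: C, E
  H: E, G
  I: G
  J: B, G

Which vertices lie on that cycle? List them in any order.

DFS with gray/black marking from D:
D gray
  H gray
    E gray
    E black
    G gray
      C gray
        C→D: D is gray → back edge
Back edge closes the cycle D → H → G → C → D; its vertices are {C, D, G, H}.

C, D, G, H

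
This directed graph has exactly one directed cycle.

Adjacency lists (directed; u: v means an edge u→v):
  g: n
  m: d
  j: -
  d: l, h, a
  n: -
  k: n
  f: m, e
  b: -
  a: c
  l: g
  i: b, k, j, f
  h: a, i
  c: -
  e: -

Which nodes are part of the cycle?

d, f, h, i, m

DFS with gray/black marking from i:
i gray
  b gray
  b black
  k gray
    n gray
    n black
  k black
  j gray
  j black
  f gray
    m gray
      d gray
        l gray
          g gray
            g→n: n black — skip
          g black
        l black
        h gray
          a gray
            c gray
            c black
          a black
          h→i: i is gray → back edge
Back edge closes the cycle i → f → m → d → h → i; its vertices are {d, f, h, i, m}.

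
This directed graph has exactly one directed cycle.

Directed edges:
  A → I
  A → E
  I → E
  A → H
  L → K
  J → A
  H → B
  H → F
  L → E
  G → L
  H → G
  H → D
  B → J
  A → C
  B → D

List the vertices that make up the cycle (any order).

DFS with gray/black marking from A:
A gray
  E gray
  E black
  I gray
    I→E: E black — skip
  I black
  H gray
    D gray
    D black
    G gray
      L gray
        K gray
        K black
        L→E: E black — skip
      L black
    G black
    B gray
      J gray
        J→A: A is gray → back edge
Back edge closes the cycle A → H → B → J → A; its vertices are {A, B, H, J}.

A, B, H, J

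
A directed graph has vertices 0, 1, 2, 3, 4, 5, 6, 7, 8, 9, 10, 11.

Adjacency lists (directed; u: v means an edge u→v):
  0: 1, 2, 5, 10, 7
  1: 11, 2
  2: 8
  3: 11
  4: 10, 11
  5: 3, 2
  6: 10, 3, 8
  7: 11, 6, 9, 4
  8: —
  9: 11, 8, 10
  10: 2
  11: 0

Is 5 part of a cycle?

Yes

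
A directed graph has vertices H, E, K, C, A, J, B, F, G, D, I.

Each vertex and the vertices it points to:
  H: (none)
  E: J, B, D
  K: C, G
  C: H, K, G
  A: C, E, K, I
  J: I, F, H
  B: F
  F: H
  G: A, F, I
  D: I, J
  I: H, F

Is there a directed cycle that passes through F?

F lies on a cycle iff there is a path from F back to itself.
Exploring from F, it never reaches itself; equivalently, its strongly connected component is a singleton.

No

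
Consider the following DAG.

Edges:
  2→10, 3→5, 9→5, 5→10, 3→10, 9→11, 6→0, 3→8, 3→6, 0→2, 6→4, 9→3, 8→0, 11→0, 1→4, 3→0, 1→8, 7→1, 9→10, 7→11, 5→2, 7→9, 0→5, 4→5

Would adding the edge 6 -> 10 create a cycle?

Adding 6→10 creates a cycle iff 10 can already reach 6.
Explore from 10: no path reaches 6. The graph stays acyclic.

No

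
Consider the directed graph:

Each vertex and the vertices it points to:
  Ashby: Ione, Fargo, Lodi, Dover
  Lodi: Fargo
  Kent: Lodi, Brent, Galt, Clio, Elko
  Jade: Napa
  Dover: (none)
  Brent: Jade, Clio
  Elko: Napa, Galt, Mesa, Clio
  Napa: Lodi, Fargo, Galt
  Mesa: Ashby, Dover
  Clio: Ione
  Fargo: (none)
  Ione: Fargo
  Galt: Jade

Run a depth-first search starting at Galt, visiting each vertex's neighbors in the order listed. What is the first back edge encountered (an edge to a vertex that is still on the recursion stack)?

DFS from Galt (visiting each vertex's neighbors in the order listed); mark gray on enter, black on exit:
Galt gray
  Jade gray
    Napa gray
      Lodi gray
        Fargo gray
        Fargo black
      Lodi black
      Napa→Fargo: Fargo black — skip
      Napa→Galt: Galt is gray → back edge
First back edge: Napa → Galt.

Napa->Galt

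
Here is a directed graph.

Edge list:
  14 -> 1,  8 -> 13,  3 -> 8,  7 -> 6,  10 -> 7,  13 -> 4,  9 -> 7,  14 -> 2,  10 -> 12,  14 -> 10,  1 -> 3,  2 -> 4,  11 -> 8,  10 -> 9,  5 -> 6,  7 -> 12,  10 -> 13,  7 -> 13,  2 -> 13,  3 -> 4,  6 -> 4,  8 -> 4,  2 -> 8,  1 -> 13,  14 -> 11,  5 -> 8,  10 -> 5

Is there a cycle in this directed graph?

DFS with white/gray/black marking, starting from 6:
6 gray
  4 gray
  4 black
6 black
1 gray
  3 gray
    3→4: 4 black — skip
    8 gray
      13 gray
        13→4: 4 black — skip
      13 black
      8→4: 4 black — skip
    8 black
  3 black
  1→13: 13 black — skip
1 black
2 gray
  2→4: 4 black — skip
  2→8: 8 black — skip
  2→13: 13 black — skip
2 black
5 gray
  5→8: 8 black — skip
  5→6: 6 black — skip
5 black
7 gray
  12 gray
  12 black
  7→13: 13 black — skip
  7→6: 6 black — skip
7 black
9 gray
  9→7: 7 black — skip
9 black
10 gray
  10→13: 13 black — skip
  10→5: 5 black — skip
  10→9: 9 black — skip
  10→12: 12 black — skip
  10→7: 7 black — skip
10 black
11 gray
  11→8: 8 black — skip
11 black
14 gray
  14→1: 1 black — skip
  14→2: 2 black — skip
  14→10: 10 black — skip
  14→11: 11 black — skip
14 black
Every edge goes to a white or black vertex — no back edge, so the graph is acyclic.

No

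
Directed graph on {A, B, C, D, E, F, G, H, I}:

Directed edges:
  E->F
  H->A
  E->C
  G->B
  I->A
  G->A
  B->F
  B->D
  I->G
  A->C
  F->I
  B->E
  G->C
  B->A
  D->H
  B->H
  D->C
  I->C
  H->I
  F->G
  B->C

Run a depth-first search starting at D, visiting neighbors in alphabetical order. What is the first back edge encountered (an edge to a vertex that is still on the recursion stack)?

B→D

DFS from D (visiting neighbors in alphabetical order); mark gray on enter, black on exit:
D gray
  C gray
  C black
  H gray
    A gray
      A→C: C black — skip
    A black
    I gray
      I→A: A black — skip
      I→C: C black — skip
      G gray
        G→A: A black — skip
        B gray
          B→A: A black — skip
          B→C: C black — skip
          B→D: D is gray → back edge
First back edge: B → D.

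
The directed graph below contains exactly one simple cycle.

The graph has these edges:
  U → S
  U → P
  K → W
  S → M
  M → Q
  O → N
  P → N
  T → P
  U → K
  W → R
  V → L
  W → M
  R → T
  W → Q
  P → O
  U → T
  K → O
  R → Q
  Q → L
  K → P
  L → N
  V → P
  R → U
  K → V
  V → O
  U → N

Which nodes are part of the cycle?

DFS with gray/black marking from K:
K gray
  W gray
    Q gray
      L gray
        N gray
        N black
      L black
    Q black
    M gray
      M→Q: Q black — skip
    M black
    R gray
      R→Q: Q black — skip
      U gray
        S gray
          S→M: M black — skip
        S black
        U→N: N black — skip
        U→K: K is gray → back edge
Back edge closes the cycle K → W → R → U → K; its vertices are {K, R, U, W}.

K, R, U, W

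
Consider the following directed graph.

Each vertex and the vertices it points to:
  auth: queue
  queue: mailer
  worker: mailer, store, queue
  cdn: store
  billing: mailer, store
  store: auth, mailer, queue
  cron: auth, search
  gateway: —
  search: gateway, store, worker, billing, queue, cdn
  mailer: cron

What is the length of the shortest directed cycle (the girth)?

4

For each vertex v, BFS finds the shortest path from v back to v.
The shortest such closed walk is cron → search → store → mailer → cron, length 4.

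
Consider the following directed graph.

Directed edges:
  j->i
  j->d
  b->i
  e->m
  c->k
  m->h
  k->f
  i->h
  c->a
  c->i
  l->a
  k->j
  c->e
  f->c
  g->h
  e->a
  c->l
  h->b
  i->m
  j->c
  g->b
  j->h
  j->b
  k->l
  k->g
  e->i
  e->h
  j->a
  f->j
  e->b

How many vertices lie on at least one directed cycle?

8

A vertex is on a directed cycle iff it belongs to a strongly connected component of size ≥ 2 (or has a self-loop).
The vertices on cycles are {b, c, f, h, i, j, k, m} — 8 in total.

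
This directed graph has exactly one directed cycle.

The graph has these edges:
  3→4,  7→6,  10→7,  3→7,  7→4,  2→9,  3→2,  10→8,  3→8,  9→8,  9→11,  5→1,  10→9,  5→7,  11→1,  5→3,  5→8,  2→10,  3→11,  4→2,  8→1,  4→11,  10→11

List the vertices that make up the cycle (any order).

2, 4, 7, 10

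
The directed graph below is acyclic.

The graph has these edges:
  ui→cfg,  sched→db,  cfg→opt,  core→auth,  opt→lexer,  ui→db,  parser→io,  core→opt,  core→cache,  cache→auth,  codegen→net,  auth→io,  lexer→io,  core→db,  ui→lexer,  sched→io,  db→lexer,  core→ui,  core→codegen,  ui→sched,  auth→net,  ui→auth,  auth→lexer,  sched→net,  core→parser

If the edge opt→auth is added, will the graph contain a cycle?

No

Adding opt→auth creates a cycle iff auth can already reach opt.
Explore from auth: no path reaches opt. The graph stays acyclic.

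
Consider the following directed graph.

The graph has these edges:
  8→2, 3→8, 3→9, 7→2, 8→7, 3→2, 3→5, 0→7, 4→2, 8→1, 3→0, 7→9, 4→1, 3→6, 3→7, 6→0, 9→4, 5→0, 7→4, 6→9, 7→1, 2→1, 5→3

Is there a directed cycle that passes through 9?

No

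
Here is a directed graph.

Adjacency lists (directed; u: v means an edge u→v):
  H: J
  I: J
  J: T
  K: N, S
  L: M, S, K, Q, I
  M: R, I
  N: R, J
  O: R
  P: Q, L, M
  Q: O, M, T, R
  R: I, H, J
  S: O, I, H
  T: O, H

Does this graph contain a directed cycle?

DFS with white/gray/black marking, starting from P:
P gray
  Q gray
    O gray
      R gray
        I gray
          J gray
            T gray
              T→O: O is gray → back edge
Back edge found, so a cycle exists: O → R → I → J → T → O.

Yes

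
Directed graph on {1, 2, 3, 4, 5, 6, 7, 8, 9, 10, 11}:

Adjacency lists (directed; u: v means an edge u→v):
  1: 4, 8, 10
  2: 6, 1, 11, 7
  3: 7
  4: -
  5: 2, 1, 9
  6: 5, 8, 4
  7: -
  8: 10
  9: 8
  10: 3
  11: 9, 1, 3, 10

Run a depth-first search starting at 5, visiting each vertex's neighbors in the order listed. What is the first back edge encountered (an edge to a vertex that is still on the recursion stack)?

6->5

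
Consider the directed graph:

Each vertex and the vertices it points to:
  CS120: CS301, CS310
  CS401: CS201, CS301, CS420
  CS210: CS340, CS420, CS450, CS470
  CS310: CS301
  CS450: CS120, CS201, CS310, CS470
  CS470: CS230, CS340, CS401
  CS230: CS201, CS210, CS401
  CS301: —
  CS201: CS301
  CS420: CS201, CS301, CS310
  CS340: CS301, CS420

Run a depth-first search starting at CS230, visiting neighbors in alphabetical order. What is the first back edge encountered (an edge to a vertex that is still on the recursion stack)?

CS470→CS230

DFS from CS230 (visiting neighbors in alphabetical order); mark gray on enter, black on exit:
CS230 gray
  CS201 gray
    CS301 gray
    CS301 black
  CS201 black
  CS210 gray
    CS340 gray
      CS340→CS301: CS301 black — skip
      CS420 gray
        CS420→CS201: CS201 black — skip
        CS420→CS301: CS301 black — skip
        CS310 gray
          CS310→CS301: CS301 black — skip
        CS310 black
      CS420 black
    CS340 black
    CS210→CS420: CS420 black — skip
    CS450 gray
      CS120 gray
        CS120→CS301: CS301 black — skip
        CS120→CS310: CS310 black — skip
      CS120 black
      CS450→CS201: CS201 black — skip
      CS450→CS310: CS310 black — skip
      CS470 gray
        CS470→CS230: CS230 is gray → back edge
First back edge: CS470 → CS230.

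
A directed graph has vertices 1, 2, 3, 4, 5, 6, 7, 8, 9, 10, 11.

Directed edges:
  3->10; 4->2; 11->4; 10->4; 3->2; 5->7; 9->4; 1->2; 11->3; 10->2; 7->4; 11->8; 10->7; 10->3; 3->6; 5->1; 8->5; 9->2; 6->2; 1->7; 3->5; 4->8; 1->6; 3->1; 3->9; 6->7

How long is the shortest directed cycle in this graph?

For each vertex v, BFS finds the shortest path from v back to v.
The shortest such closed walk is 3 → 10 → 3, length 2.

2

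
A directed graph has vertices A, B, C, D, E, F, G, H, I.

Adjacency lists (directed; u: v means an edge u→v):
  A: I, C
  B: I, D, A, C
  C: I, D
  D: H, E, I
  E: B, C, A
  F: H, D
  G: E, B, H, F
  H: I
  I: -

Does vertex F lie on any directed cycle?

No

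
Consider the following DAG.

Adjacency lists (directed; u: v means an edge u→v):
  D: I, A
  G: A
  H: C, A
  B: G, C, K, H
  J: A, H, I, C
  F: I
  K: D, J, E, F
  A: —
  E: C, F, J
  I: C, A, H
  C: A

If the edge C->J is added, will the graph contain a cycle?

Yes

Adding C→J creates a cycle iff J can already reach C.
Path from J: J → C.
So J → … → C → J is a cycle.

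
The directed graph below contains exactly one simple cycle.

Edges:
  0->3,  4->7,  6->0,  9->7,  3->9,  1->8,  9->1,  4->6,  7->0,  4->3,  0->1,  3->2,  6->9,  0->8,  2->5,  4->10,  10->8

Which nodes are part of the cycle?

DFS with gray/black marking from 3:
3 gray
  2 gray
    5 gray
    5 black
  2 black
  9 gray
    7 gray
      0 gray
        1 gray
          8 gray
          8 black
        1 black
        0→3: 3 is gray → back edge
Back edge closes the cycle 3 → 9 → 7 → 0 → 3; its vertices are {0, 3, 7, 9}.

0, 3, 7, 9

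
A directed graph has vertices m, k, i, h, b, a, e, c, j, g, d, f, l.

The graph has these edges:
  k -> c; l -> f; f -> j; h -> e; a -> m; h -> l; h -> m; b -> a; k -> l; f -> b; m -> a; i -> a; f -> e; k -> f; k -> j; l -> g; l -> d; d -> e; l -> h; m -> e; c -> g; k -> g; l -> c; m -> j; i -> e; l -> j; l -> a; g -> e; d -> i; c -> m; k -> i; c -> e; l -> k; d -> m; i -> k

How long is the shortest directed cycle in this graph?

2

For each vertex v, BFS finds the shortest path from v back to v.
The shortest such closed walk is l → h → l, length 2.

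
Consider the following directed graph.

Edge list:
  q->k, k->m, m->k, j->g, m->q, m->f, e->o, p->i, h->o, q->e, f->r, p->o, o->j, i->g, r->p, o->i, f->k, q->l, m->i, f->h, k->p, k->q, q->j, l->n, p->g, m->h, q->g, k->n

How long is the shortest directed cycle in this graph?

2

For each vertex v, BFS finds the shortest path from v back to v.
The shortest such closed walk is k → m → k, length 2.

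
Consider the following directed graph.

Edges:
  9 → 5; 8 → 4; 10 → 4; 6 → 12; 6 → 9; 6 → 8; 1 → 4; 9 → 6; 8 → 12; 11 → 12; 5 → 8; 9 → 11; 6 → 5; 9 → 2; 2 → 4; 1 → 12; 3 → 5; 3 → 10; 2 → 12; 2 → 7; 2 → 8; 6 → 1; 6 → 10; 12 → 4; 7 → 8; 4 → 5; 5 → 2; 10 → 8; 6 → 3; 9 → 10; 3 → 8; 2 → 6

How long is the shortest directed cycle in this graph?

2

For each vertex v, BFS finds the shortest path from v back to v.
The shortest such closed walk is 6 → 9 → 6, length 2.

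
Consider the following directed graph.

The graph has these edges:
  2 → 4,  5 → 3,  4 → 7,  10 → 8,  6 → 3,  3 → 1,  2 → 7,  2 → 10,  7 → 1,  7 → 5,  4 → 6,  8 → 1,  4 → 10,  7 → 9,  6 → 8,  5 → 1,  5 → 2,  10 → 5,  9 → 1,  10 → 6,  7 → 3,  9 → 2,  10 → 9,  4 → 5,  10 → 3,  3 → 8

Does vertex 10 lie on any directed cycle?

Yes

10 is on a cycle iff 10 can reach itself via ≥1 edge.
10 → 9 → 2 → 10 — yes.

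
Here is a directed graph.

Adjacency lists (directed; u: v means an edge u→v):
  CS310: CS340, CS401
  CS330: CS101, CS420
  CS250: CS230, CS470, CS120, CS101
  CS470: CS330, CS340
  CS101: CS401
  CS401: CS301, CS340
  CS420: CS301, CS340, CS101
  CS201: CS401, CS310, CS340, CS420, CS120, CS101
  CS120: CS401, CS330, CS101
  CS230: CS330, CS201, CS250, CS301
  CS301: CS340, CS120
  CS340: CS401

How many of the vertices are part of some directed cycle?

A vertex is on a directed cycle iff it belongs to a strongly connected component of size ≥ 2 (or has a self-loop).
The vertices on cycles are {CS101, CS120, CS230, CS250, CS301, CS330, CS340, CS401, CS420} — 9 in total.

9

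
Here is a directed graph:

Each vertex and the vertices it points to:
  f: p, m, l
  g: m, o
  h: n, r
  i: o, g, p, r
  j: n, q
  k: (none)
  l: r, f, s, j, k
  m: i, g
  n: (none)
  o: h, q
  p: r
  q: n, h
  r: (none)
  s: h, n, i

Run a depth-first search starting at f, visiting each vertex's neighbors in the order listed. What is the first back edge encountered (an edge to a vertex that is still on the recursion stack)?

g->m

DFS from f (visiting each vertex's neighbors in the order listed); mark gray on enter, black on exit:
f gray
  p gray
    r gray
    r black
  p black
  m gray
    i gray
      o gray
        h gray
          n gray
          n black
          h→r: r black — skip
        h black
        q gray
          q→n: n black — skip
          q→h: h black — skip
        q black
      o black
      g gray
        g→m: m is gray → back edge
First back edge: g → m.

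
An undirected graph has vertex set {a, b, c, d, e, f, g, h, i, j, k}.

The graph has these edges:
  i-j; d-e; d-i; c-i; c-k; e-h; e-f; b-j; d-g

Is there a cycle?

DFS, tracking each vertex's parent; an edge to a visited non-parent vertex closes a cycle.
Start from d:
visit d (parent –)
  visit g (parent d)
    g–d: parent, skip
  visit e (parent d)
    e–d: parent, skip
    visit h (parent e)
      h–e: parent, skip
    visit f (parent e)
      f–e: parent, skip
  visit i (parent d)
    visit c (parent i)
      c–i: parent, skip
      visit k (parent c)
        k–c: parent, skip
    i–d: parent, skip
    visit j (parent i)
      visit b (parent j)
        b–j: parent, skip
      j–i: parent, skip
visit a (parent –)
No non-parent visited neighbor found — the graph is a forest.

No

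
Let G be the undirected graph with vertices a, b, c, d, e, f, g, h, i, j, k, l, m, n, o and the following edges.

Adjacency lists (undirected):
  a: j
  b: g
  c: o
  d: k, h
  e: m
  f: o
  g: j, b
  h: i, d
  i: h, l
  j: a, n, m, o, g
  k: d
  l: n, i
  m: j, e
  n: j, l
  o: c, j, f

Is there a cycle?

No

DFS, tracking each vertex's parent; an edge to a visited non-parent vertex closes a cycle.
Start from f:
visit f (parent –)
  visit o (parent f)
    visit c (parent o)
      c–o: parent, skip
    visit j (parent o)
      visit a (parent j)
        a–j: parent, skip
      visit n (parent j)
        n–j: parent, skip
        visit l (parent n)
          l–n: parent, skip
          visit i (parent l)
            visit h (parent i)
              h–i: parent, skip
              visit d (parent h)
                visit k (parent d)
                  k–d: parent, skip
                d–h: parent, skip
            i–l: parent, skip
      visit m (parent j)
        m–j: parent, skip
        visit e (parent m)
          e–m: parent, skip
      j–o: parent, skip
      visit g (parent j)
        g–j: parent, skip
        visit b (parent g)
          b–g: parent, skip
    o–f: parent, skip
No non-parent visited neighbor found — the graph is a forest.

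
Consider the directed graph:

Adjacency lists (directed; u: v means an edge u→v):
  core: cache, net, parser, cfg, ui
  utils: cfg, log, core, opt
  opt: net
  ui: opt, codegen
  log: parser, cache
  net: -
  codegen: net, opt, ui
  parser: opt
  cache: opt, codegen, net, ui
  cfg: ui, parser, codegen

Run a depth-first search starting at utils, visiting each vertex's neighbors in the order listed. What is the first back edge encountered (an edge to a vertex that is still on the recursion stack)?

codegen->ui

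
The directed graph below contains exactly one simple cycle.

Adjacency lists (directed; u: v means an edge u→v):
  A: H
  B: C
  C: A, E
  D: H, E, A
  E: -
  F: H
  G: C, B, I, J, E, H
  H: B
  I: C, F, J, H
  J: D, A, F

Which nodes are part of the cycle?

DFS with gray/black marking from B:
B gray
  C gray
    A gray
      H gray
        H→B: B is gray → back edge
Back edge closes the cycle B → C → A → H → B; its vertices are {A, B, C, H}.

A, B, C, H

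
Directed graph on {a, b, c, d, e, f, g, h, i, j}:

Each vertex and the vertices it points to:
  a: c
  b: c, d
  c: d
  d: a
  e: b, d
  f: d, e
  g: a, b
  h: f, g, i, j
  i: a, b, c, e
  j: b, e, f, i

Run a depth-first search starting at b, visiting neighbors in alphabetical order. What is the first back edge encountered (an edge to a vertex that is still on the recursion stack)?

DFS from b (visiting neighbors in alphabetical order); mark gray on enter, black on exit:
b gray
  c gray
    d gray
      a gray
        a→c: c is gray → back edge
First back edge: a → c.

a→c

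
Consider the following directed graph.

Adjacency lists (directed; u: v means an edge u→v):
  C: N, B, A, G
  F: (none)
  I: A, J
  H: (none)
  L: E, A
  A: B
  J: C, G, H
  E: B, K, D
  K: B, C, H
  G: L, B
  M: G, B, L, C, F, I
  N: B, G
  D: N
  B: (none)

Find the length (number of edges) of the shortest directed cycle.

For each vertex v, BFS finds the shortest path from v back to v.
The shortest such closed walk is L → E → D → N → G → L, length 5.

5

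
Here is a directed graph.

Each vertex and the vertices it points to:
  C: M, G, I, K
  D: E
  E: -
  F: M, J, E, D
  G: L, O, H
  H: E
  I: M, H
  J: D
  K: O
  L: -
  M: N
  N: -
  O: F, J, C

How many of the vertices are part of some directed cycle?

A vertex is on a directed cycle iff it belongs to a strongly connected component of size ≥ 2 (or has a self-loop).
The vertices on cycles are {C, G, K, O} — 4 in total.

4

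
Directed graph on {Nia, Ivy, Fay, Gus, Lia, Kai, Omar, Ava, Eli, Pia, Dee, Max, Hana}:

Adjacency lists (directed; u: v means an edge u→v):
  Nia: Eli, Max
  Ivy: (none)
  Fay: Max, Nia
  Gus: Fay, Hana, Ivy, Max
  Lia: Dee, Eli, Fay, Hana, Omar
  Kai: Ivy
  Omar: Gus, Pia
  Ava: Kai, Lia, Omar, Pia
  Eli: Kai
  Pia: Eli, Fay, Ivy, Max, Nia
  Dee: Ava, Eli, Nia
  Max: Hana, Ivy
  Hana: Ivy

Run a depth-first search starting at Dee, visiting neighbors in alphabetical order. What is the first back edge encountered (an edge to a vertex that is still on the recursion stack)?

DFS from Dee (visiting neighbors in alphabetical order); mark gray on enter, black on exit:
Dee gray
  Ava gray
    Kai gray
      Ivy gray
      Ivy black
    Kai black
    Lia gray
      Lia→Dee: Dee is gray → back edge
First back edge: Lia → Dee.

Lia→Dee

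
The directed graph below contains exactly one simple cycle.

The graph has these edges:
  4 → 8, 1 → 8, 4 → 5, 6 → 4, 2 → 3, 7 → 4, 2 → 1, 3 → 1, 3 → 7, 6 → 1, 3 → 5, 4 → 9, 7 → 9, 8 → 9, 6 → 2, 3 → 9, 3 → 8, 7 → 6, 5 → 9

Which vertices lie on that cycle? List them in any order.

2, 3, 6, 7

DFS with gray/black marking from 7:
7 gray
  9 gray
  9 black
  6 gray
    2 gray
      3 gray
        1 gray
          8 gray
            8→9: 9 black — skip
          8 black
        1 black
        5 gray
          5→9: 9 black — skip
        5 black
        3→8: 8 black — skip
        3→9: 9 black — skip
        3→7: 7 is gray → back edge
Back edge closes the cycle 7 → 6 → 2 → 3 → 7; its vertices are {2, 3, 6, 7}.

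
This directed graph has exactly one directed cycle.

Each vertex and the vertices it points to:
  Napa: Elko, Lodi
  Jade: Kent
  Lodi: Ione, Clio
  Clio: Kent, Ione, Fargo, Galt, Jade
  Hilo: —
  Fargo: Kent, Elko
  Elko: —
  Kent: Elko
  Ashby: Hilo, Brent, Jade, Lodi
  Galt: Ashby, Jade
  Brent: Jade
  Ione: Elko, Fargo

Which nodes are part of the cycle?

DFS with gray/black marking from Lodi:
Lodi gray
  Ione gray
    Elko gray
    Elko black
    Fargo gray
      Kent gray
        Kent→Elko: Elko black — skip
      Kent black
      Fargo→Elko: Elko black — skip
    Fargo black
  Ione black
  Clio gray
    Clio→Kent: Kent black — skip
    Clio→Ione: Ione black — skip
    Clio→Fargo: Fargo black — skip
    Galt gray
      Ashby gray
        Hilo gray
        Hilo black
        Brent gray
          Jade gray
            Jade→Kent: Kent black — skip
          Jade black
        Brent black
        Ashby→Jade: Jade black — skip
        Ashby→Lodi: Lodi is gray → back edge
Back edge closes the cycle Lodi → Clio → Galt → Ashby → Lodi; its vertices are {Clio, Galt, Lodi, Ashby}.

Clio, Galt, Lodi, Ashby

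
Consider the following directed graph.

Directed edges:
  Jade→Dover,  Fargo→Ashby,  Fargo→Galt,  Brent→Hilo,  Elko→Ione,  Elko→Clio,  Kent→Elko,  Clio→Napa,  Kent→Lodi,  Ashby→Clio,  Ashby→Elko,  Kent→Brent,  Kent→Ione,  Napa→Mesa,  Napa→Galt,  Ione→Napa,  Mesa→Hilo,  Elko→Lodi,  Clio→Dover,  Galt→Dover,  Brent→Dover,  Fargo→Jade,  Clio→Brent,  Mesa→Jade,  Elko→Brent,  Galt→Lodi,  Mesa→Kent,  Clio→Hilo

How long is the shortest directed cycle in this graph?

For each vertex v, BFS finds the shortest path from v back to v.
The shortest such closed walk is Napa → Mesa → Kent → Ione → Napa, length 4.

4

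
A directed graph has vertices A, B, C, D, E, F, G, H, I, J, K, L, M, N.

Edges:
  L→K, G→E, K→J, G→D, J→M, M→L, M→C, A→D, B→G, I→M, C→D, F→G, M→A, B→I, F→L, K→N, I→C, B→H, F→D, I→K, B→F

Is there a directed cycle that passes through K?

K is on a cycle iff K can reach itself via ≥1 edge.
K → J → M → L → K — yes.

Yes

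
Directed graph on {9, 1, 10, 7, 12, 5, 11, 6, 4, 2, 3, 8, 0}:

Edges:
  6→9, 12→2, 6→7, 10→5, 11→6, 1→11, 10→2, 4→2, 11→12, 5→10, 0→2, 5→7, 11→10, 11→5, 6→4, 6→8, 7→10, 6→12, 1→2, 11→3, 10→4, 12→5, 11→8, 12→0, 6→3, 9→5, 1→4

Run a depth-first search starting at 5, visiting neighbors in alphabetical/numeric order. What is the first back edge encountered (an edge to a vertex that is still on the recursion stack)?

10→5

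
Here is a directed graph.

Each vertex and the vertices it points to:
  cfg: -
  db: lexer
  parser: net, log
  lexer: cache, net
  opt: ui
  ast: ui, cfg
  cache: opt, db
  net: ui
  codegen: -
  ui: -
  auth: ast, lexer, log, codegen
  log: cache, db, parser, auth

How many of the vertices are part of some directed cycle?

A vertex is on a directed cycle iff it belongs to a strongly connected component of size ≥ 2 (or has a self-loop).
The vertices on cycles are {db, log, auth, cache, lexer, parser} — 6 in total.

6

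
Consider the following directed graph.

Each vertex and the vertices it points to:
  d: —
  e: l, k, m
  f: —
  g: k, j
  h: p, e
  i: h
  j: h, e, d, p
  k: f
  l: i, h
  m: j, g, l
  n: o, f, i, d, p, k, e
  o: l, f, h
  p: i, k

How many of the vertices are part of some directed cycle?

A vertex is on a directed cycle iff it belongs to a strongly connected component of size ≥ 2 (or has a self-loop).
The vertices on cycles are {e, g, h, i, j, l, m, p} — 8 in total.

8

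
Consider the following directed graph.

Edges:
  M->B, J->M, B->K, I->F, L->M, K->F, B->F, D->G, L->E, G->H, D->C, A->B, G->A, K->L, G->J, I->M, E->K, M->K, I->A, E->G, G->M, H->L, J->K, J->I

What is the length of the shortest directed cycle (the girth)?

For each vertex v, BFS finds the shortest path from v back to v.
The shortest such closed walk is L → M → K → L, length 3.

3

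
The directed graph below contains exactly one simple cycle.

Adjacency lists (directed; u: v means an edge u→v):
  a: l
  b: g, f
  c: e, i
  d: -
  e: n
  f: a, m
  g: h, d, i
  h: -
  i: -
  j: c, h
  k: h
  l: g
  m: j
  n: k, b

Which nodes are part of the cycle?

DFS with gray/black marking from e:
e gray
  n gray
    k gray
      h gray
      h black
    k black
    b gray
      g gray
        g→h: h black — skip
        d gray
        d black
        i gray
        i black
      g black
      f gray
        a gray
          l gray
            l→g: g black — skip
          l black
        a black
        m gray
          j gray
            c gray
              c→e: e is gray → back edge
Back edge closes the cycle e → n → b → f → m → j → c → e; its vertices are {b, c, e, f, j, m, n}.

b, c, e, f, j, m, n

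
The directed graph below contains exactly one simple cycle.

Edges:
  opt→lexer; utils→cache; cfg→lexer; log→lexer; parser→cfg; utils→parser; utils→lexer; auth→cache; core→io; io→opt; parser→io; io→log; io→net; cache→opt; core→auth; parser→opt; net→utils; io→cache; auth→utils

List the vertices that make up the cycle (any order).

DFS with gray/black marking from io:
io gray
  cache gray
    opt gray
      lexer gray
      lexer black
    opt black
  cache black
  net gray
    utils gray
      parser gray
        parser→io: io is gray → back edge
Back edge closes the cycle io → net → utils → parser → io; its vertices are {io, net, utils, parser}.

io, net, utils, parser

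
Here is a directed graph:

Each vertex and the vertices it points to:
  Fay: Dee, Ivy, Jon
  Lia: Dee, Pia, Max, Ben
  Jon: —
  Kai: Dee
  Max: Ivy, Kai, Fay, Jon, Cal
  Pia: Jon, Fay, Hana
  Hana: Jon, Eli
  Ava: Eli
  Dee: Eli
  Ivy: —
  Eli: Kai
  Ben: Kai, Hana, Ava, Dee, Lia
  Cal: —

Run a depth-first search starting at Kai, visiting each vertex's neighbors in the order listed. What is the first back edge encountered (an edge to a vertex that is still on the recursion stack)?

Eli→Kai

DFS from Kai (visiting each vertex's neighbors in the order listed); mark gray on enter, black on exit:
Kai gray
  Dee gray
    Eli gray
      Eli→Kai: Kai is gray → back edge
First back edge: Eli → Kai.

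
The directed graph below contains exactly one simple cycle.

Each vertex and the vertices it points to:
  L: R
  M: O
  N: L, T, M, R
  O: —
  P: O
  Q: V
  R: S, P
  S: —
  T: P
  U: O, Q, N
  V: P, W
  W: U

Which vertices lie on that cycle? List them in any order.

DFS with gray/black marking from U:
U gray
  O gray
  O black
  Q gray
    V gray
      P gray
        P→O: O black — skip
      P black
      W gray
        W→U: U is gray → back edge
Back edge closes the cycle U → Q → V → W → U; its vertices are {Q, U, V, W}.

Q, U, V, W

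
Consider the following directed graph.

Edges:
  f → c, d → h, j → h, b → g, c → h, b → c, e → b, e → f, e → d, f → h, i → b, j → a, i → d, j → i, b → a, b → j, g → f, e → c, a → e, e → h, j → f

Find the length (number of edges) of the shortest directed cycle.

3

For each vertex v, BFS finds the shortest path from v back to v.
The shortest such closed walk is b → a → e → b, length 3.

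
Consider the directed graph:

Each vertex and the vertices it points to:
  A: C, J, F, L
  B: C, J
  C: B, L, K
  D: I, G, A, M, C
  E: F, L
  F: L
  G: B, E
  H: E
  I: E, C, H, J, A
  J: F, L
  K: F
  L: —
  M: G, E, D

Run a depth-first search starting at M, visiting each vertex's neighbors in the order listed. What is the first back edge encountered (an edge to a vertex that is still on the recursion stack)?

C→B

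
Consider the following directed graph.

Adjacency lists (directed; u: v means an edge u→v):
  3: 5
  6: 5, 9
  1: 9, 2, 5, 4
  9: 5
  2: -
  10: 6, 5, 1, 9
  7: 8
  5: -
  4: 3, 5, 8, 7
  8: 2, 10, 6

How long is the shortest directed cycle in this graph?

4

For each vertex v, BFS finds the shortest path from v back to v.
The shortest such closed walk is 4 → 8 → 10 → 1 → 4, length 4.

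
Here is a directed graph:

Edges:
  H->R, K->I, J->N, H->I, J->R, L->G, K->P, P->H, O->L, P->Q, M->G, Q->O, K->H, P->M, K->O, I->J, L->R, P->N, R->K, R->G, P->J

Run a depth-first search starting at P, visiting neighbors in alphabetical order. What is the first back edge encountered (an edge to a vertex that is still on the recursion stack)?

K->H

DFS from P (visiting neighbors in alphabetical order); mark gray on enter, black on exit:
P gray
  H gray
    I gray
      J gray
        N gray
        N black
        R gray
          G gray
          G black
          K gray
            K→H: H is gray → back edge
First back edge: K → H.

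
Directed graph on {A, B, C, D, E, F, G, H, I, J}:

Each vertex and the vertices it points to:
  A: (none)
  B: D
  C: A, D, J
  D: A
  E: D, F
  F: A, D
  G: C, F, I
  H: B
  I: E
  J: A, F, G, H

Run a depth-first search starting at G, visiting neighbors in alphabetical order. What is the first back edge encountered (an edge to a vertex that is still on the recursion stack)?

J->G

DFS from G (visiting neighbors in alphabetical order); mark gray on enter, black on exit:
G gray
  C gray
    A gray
    A black
    D gray
      D→A: A black — skip
    D black
    J gray
      J→A: A black — skip
      F gray
        F→A: A black — skip
        F→D: D black — skip
      F black
      J→G: G is gray → back edge
First back edge: J → G.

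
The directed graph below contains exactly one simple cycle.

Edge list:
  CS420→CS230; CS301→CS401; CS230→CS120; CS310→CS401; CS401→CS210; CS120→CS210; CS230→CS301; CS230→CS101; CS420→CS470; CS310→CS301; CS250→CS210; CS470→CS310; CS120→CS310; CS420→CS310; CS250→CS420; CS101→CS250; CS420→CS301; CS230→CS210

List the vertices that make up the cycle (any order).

CS101, CS230, CS250, CS420

DFS with gray/black marking from CS420:
CS420 gray
  CS310 gray
    CS301 gray
      CS401 gray
        CS210 gray
        CS210 black
      CS401 black
    CS301 black
    CS310→CS401: CS401 black — skip
  CS310 black
  CS230 gray
    CS230→CS301: CS301 black — skip
    CS120 gray
      CS120→CS210: CS210 black — skip
      CS120→CS310: CS310 black — skip
    CS120 black
    CS230→CS210: CS210 black — skip
    CS101 gray
      CS250 gray
        CS250→CS210: CS210 black — skip
        CS250→CS420: CS420 is gray → back edge
Back edge closes the cycle CS420 → CS230 → CS101 → CS250 → CS420; its vertices are {CS101, CS230, CS250, CS420}.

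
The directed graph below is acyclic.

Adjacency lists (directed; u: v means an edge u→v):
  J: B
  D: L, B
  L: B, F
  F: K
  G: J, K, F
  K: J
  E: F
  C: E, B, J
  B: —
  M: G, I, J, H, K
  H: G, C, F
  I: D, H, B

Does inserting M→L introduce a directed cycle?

Adding M→L creates a cycle iff L can already reach M.
Explore from L: no path reaches M. The graph stays acyclic.

No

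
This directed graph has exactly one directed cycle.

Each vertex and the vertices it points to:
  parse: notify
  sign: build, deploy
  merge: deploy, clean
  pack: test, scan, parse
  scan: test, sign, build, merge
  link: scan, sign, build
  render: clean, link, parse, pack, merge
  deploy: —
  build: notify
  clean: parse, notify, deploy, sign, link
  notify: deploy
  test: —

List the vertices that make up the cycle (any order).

DFS with gray/black marking from clean:
clean gray
  parse gray
    notify gray
      deploy gray
      deploy black
    notify black
  parse black
  clean→notify: notify black — skip
  clean→deploy: deploy black — skip
  sign gray
    build gray
      build→notify: notify black — skip
    build black
    sign→deploy: deploy black — skip
  sign black
  link gray
    scan gray
      test gray
      test black
      scan→sign: sign black — skip
      scan→build: build black — skip
      merge gray
        merge→deploy: deploy black — skip
        merge→clean: clean is gray → back edge
Back edge closes the cycle clean → link → scan → merge → clean; its vertices are {link, scan, clean, merge}.

link, scan, clean, merge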